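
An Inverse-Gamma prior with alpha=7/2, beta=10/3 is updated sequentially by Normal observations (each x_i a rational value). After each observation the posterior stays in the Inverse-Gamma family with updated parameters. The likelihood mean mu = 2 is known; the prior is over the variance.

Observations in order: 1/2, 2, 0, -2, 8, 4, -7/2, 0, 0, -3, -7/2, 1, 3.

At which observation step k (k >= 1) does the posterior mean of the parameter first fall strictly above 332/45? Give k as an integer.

k = 7

obs 1: x=1/2 → posterior Inverse-Gamma(4, 107/24)
obs 2: x=2 → posterior Inverse-Gamma(9/2, 107/24)
obs 3: x=0 → posterior Inverse-Gamma(5, 155/24)
obs 4: x=-2 → posterior Inverse-Gamma(11/2, 347/24)
obs 5: x=8 → posterior Inverse-Gamma(6, 779/24)
obs 6: x=4 → posterior Inverse-Gamma(13/2, 827/24)
obs 7: x=-7/2 → posterior Inverse-Gamma(7, 595/12)
obs 8: x=0 → posterior Inverse-Gamma(15/2, 619/12)
obs 9: x=0 → posterior Inverse-Gamma(8, 643/12)
obs 10: x=-3 → posterior Inverse-Gamma(17/2, 793/12)
obs 11: x=-7/2 → posterior Inverse-Gamma(9, 1949/24)
obs 12: x=1 → posterior Inverse-Gamma(19/2, 1961/24)
obs 13: x=3 → posterior Inverse-Gamma(10, 1973/24)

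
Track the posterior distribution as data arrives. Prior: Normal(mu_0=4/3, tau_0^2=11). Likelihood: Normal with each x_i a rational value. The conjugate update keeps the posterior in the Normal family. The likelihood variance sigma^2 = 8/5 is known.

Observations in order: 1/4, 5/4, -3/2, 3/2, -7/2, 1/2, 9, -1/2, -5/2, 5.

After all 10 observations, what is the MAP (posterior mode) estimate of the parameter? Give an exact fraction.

3199/3348

obs 1: x=1/4 → posterior Normal(293/756, 88/63)
obs 2: x=5/4 → posterior Normal(559/708, 44/59)
obs 3: x=-3/2 → posterior Normal(32/519, 88/173)
obs 4: x=3/2 → posterior Normal(559/1368, 22/57)
obs 5: x=-7/2 → posterior Normal(-298/849, 88/283)
obs 6: x=1/2 → posterior Normal(-431/2028, 44/169)
obs 7: x=9 → posterior Normal(2539/2358, 88/393)
obs 8: x=-1/2 → posterior Normal(1187/1344, 11/56)
obs 9: x=-5/2 → posterior Normal(1549/3018, 88/503)
obs 10: x=5 → posterior Normal(3199/3348, 44/279)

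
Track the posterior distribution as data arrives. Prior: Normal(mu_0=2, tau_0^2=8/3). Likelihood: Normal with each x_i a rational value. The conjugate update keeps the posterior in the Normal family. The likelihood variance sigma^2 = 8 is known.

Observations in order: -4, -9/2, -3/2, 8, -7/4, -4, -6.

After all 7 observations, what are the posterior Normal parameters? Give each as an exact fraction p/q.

obs 1: x=-4 → posterior Normal(1/2, 2)
obs 2: x=-9/2 → posterior Normal(-1/2, 8/5)
obs 3: x=-3/2 → posterior Normal(-2/3, 4/3)
obs 4: x=8 → posterior Normal(4/7, 8/7)
obs 5: x=-7/4 → posterior Normal(9/32, 1)
obs 6: x=-4 → posterior Normal(-7/36, 8/9)
obs 7: x=-6 → posterior Normal(-31/40, 4/5)

mu_0=-31/40, tau_0^2=4/5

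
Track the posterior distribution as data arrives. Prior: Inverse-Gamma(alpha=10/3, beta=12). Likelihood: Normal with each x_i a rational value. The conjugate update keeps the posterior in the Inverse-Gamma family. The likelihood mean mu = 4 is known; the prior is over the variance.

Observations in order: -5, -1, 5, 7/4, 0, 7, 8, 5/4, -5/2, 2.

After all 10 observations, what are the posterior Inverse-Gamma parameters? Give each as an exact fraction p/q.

alpha=25/3, beta=1847/16

obs 1: x=-5 → posterior Inverse-Gamma(23/6, 105/2)
obs 2: x=-1 → posterior Inverse-Gamma(13/3, 65)
obs 3: x=5 → posterior Inverse-Gamma(29/6, 131/2)
obs 4: x=7/4 → posterior Inverse-Gamma(16/3, 2177/32)
obs 5: x=0 → posterior Inverse-Gamma(35/6, 2433/32)
obs 6: x=7 → posterior Inverse-Gamma(19/3, 2577/32)
obs 7: x=8 → posterior Inverse-Gamma(41/6, 2833/32)
obs 8: x=5/4 → posterior Inverse-Gamma(22/3, 1477/16)
obs 9: x=-5/2 → posterior Inverse-Gamma(47/6, 1815/16)
obs 10: x=2 → posterior Inverse-Gamma(25/3, 1847/16)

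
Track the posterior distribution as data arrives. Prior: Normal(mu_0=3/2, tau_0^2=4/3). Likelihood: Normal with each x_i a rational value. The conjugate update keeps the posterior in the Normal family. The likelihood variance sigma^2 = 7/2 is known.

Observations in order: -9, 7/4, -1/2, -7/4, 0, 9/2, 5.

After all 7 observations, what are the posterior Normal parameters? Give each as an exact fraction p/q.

obs 1: x=-9 → posterior Normal(-81/58, 28/29)
obs 2: x=7/4 → posterior Normal(-53/74, 28/37)
obs 3: x=-1/2 → posterior Normal(-61/90, 28/45)
obs 4: x=-7/4 → posterior Normal(-89/106, 28/53)
obs 5: x=0 → posterior Normal(-89/122, 28/61)
obs 6: x=9/2 → posterior Normal(-17/138, 28/69)
obs 7: x=5 → posterior Normal(9/22, 4/11)

mu_0=9/22, tau_0^2=4/11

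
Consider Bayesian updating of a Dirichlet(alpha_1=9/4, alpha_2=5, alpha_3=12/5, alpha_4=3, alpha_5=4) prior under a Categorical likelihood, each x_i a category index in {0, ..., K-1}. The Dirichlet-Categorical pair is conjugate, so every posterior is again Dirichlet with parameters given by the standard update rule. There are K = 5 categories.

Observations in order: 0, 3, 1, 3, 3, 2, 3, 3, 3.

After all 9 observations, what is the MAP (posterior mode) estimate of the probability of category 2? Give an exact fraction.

48/413

obs 1: x=0 → posterior Dirichlet(13/4, 5, 12/5, 3, 4)
obs 2: x=3 → posterior Dirichlet(13/4, 5, 12/5, 4, 4)
obs 3: x=1 → posterior Dirichlet(13/4, 6, 12/5, 4, 4)
obs 4: x=3 → posterior Dirichlet(13/4, 6, 12/5, 5, 4)
obs 5: x=3 → posterior Dirichlet(13/4, 6, 12/5, 6, 4)
obs 6: x=2 → posterior Dirichlet(13/4, 6, 17/5, 6, 4)
obs 7: x=3 → posterior Dirichlet(13/4, 6, 17/5, 7, 4)
obs 8: x=3 → posterior Dirichlet(13/4, 6, 17/5, 8, 4)
obs 9: x=3 → posterior Dirichlet(13/4, 6, 17/5, 9, 4)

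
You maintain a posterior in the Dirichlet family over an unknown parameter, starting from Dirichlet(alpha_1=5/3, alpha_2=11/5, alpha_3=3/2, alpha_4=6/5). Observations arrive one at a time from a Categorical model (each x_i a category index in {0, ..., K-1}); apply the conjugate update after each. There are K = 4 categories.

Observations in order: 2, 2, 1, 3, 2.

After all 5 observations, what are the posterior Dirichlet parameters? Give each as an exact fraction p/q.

alpha_1=5/3, alpha_2=16/5, alpha_3=9/2, alpha_4=11/5

obs 1: x=2 → posterior Dirichlet(5/3, 11/5, 5/2, 6/5)
obs 2: x=2 → posterior Dirichlet(5/3, 11/5, 7/2, 6/5)
obs 3: x=1 → posterior Dirichlet(5/3, 16/5, 7/2, 6/5)
obs 4: x=3 → posterior Dirichlet(5/3, 16/5, 7/2, 11/5)
obs 5: x=2 → posterior Dirichlet(5/3, 16/5, 9/2, 11/5)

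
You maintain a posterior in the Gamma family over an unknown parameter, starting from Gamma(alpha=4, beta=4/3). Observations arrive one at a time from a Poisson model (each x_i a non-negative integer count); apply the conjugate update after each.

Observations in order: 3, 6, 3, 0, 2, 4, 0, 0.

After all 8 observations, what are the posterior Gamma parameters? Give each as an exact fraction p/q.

obs 1: x=3 → posterior Gamma(7, 7/3)
obs 2: x=6 → posterior Gamma(13, 10/3)
obs 3: x=3 → posterior Gamma(16, 13/3)
obs 4: x=0 → posterior Gamma(16, 16/3)
obs 5: x=2 → posterior Gamma(18, 19/3)
obs 6: x=4 → posterior Gamma(22, 22/3)
obs 7: x=0 → posterior Gamma(22, 25/3)
obs 8: x=0 → posterior Gamma(22, 28/3)

alpha=22, beta=28/3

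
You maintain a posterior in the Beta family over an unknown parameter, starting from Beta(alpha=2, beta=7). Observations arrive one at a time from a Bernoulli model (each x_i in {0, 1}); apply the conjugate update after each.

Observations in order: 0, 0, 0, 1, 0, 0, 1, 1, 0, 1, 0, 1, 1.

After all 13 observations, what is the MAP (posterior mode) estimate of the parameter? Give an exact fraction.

obs 1: x=0 → posterior Beta(2, 8)
obs 2: x=0 → posterior Beta(2, 9)
obs 3: x=0 → posterior Beta(2, 10)
obs 4: x=1 → posterior Beta(3, 10)
obs 5: x=0 → posterior Beta(3, 11)
obs 6: x=0 → posterior Beta(3, 12)
obs 7: x=1 → posterior Beta(4, 12)
obs 8: x=1 → posterior Beta(5, 12)
obs 9: x=0 → posterior Beta(5, 13)
obs 10: x=1 → posterior Beta(6, 13)
obs 11: x=0 → posterior Beta(6, 14)
obs 12: x=1 → posterior Beta(7, 14)
obs 13: x=1 → posterior Beta(8, 14)

7/20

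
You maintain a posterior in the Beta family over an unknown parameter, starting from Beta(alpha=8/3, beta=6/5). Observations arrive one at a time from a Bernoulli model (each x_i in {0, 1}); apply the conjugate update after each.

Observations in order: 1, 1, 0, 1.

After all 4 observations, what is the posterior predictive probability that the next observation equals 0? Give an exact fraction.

33/118

obs 1: x=1 → posterior Beta(11/3, 6/5)
obs 2: x=1 → posterior Beta(14/3, 6/5)
obs 3: x=0 → posterior Beta(14/3, 11/5)
obs 4: x=1 → posterior Beta(17/3, 11/5)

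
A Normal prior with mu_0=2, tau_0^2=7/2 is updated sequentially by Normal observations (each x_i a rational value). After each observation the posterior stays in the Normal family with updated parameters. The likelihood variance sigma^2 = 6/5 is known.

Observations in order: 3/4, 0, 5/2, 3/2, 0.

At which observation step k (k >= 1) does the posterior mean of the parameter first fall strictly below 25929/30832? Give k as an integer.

obs 1: x=3/4 → posterior Normal(201/188, 42/47)
obs 2: x=0 → posterior Normal(201/328, 21/41)
obs 3: x=5/2 → posterior Normal(551/468, 14/39)
obs 4: x=3/2 → posterior Normal(761/608, 21/76)
obs 5: x=0 → posterior Normal(761/748, 42/187)

k = 2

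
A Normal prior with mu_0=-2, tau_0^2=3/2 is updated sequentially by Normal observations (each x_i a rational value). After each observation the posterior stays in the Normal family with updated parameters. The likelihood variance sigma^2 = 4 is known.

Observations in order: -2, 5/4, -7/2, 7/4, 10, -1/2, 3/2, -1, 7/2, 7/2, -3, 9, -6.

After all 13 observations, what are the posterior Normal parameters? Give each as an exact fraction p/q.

mu_0=55/94, tau_0^2=12/47

obs 1: x=-2 → posterior Normal(-2, 12/11)
obs 2: x=5/4 → posterior Normal(-73/56, 6/7)
obs 3: x=-7/2 → posterior Normal(-115/68, 12/17)
obs 4: x=7/4 → posterior Normal(-47/40, 3/5)
obs 5: x=10 → posterior Normal(13/46, 12/23)
obs 6: x=-1/2 → posterior Normal(5/26, 6/13)
obs 7: x=3/2 → posterior Normal(19/58, 12/29)
obs 8: x=-1 → posterior Normal(13/64, 3/8)
obs 9: x=7/2 → posterior Normal(17/35, 12/35)
obs 10: x=7/2 → posterior Normal(55/76, 6/19)
obs 11: x=-3 → posterior Normal(37/82, 12/41)
obs 12: x=9 → posterior Normal(91/88, 3/11)
obs 13: x=-6 → posterior Normal(55/94, 12/47)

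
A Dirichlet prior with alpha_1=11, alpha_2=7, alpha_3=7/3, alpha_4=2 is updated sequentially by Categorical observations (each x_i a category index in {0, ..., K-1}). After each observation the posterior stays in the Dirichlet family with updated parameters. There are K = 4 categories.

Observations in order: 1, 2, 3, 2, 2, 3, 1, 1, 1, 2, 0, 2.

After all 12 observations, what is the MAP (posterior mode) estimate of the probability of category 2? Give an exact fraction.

19/91

obs 1: x=1 → posterior Dirichlet(11, 8, 7/3, 2)
obs 2: x=2 → posterior Dirichlet(11, 8, 10/3, 2)
obs 3: x=3 → posterior Dirichlet(11, 8, 10/3, 3)
obs 4: x=2 → posterior Dirichlet(11, 8, 13/3, 3)
obs 5: x=2 → posterior Dirichlet(11, 8, 16/3, 3)
obs 6: x=3 → posterior Dirichlet(11, 8, 16/3, 4)
obs 7: x=1 → posterior Dirichlet(11, 9, 16/3, 4)
obs 8: x=1 → posterior Dirichlet(11, 10, 16/3, 4)
obs 9: x=1 → posterior Dirichlet(11, 11, 16/3, 4)
obs 10: x=2 → posterior Dirichlet(11, 11, 19/3, 4)
obs 11: x=0 → posterior Dirichlet(12, 11, 19/3, 4)
obs 12: x=2 → posterior Dirichlet(12, 11, 22/3, 4)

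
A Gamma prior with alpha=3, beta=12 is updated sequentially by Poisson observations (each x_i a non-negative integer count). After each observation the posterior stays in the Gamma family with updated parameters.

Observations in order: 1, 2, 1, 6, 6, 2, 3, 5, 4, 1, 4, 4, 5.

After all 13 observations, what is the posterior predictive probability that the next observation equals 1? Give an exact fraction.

obs 1: x=1 → posterior Gamma(4, 13)
obs 2: x=2 → posterior Gamma(6, 14)
obs 3: x=1 → posterior Gamma(7, 15)
obs 4: x=6 → posterior Gamma(13, 16)
obs 5: x=6 → posterior Gamma(19, 17)
obs 6: x=2 → posterior Gamma(21, 18)
obs 7: x=3 → posterior Gamma(24, 19)
obs 8: x=5 → posterior Gamma(29, 20)
obs 9: x=4 → posterior Gamma(33, 21)
obs 10: x=1 → posterior Gamma(34, 22)
obs 11: x=4 → posterior Gamma(38, 23)
obs 12: x=4 → posterior Gamma(42, 24)
obs 13: x=5 → posterior Gamma(47, 25)

23728936029048035106784795243706209788570049568079411983489990234375/82931725705091616965254232438514566604250680379656647571775292440576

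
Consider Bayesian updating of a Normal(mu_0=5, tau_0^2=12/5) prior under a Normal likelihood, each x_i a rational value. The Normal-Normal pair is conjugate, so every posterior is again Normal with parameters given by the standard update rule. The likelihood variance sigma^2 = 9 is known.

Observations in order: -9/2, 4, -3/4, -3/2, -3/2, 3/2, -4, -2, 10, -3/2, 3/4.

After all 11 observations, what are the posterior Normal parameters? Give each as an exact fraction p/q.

obs 1: x=-9/2 → posterior Normal(3, 36/19)
obs 2: x=4 → posterior Normal(73/23, 36/23)
obs 3: x=-3/4 → posterior Normal(70/27, 4/3)
obs 4: x=-3/2 → posterior Normal(64/31, 36/31)
obs 5: x=-3/2 → posterior Normal(58/35, 36/35)
obs 6: x=3/2 → posterior Normal(64/39, 12/13)
obs 7: x=-4 → posterior Normal(48/43, 36/43)
obs 8: x=-2 → posterior Normal(40/47, 36/47)
obs 9: x=10 → posterior Normal(80/51, 12/17)
obs 10: x=-3/2 → posterior Normal(74/55, 36/55)
obs 11: x=3/4 → posterior Normal(77/59, 36/59)

mu_0=77/59, tau_0^2=36/59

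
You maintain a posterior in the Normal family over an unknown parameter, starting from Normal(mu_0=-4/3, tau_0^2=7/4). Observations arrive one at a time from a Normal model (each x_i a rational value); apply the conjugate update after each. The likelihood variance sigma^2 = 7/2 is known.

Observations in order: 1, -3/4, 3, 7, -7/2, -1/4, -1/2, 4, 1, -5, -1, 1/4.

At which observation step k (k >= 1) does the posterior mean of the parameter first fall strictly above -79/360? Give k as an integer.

obs 1: x=1 → posterior Normal(-5/9, 7/6)
obs 2: x=-3/4 → posterior Normal(-29/48, 7/8)
obs 3: x=3 → posterior Normal(7/60, 7/10)
obs 4: x=7 → posterior Normal(91/72, 7/12)
obs 5: x=-7/2 → posterior Normal(7/12, 1/2)
obs 6: x=-1/4 → posterior Normal(23/48, 7/16)
obs 7: x=-1/2 → posterior Normal(10/27, 7/18)
obs 8: x=4 → posterior Normal(11/15, 7/20)
obs 9: x=1 → posterior Normal(25/33, 7/22)
obs 10: x=-5 → posterior Normal(5/18, 7/24)
obs 11: x=-1 → posterior Normal(7/39, 7/26)
obs 12: x=1/4 → posterior Normal(31/168, 1/4)

k = 3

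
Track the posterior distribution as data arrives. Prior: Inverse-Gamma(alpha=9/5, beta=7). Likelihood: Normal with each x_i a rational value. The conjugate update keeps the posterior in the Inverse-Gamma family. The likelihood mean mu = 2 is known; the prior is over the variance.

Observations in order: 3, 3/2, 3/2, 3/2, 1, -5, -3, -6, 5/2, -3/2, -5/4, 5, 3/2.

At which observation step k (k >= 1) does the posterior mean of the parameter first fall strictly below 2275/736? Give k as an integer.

obs 1: x=3 → posterior Inverse-Gamma(23/10, 15/2)
obs 2: x=3/2 → posterior Inverse-Gamma(14/5, 61/8)
obs 3: x=3/2 → posterior Inverse-Gamma(33/10, 31/4)
obs 4: x=3/2 → posterior Inverse-Gamma(19/5, 63/8)
obs 5: x=1 → posterior Inverse-Gamma(43/10, 67/8)
obs 6: x=-5 → posterior Inverse-Gamma(24/5, 263/8)
obs 7: x=-3 → posterior Inverse-Gamma(53/10, 363/8)
obs 8: x=-6 → posterior Inverse-Gamma(29/5, 619/8)
obs 9: x=5/2 → posterior Inverse-Gamma(63/10, 155/2)
obs 10: x=-3/2 → posterior Inverse-Gamma(34/5, 669/8)
obs 11: x=-5/4 → posterior Inverse-Gamma(73/10, 2845/32)
obs 12: x=5 → posterior Inverse-Gamma(39/5, 2989/32)
obs 13: x=3/2 → posterior Inverse-Gamma(83/10, 2993/32)

k = 4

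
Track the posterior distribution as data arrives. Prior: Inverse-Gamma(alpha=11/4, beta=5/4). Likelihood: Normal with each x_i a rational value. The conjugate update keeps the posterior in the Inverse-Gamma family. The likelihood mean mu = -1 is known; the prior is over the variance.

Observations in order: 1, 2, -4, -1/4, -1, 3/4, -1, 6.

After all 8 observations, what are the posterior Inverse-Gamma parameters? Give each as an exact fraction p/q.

alpha=27/4, beta=617/16

obs 1: x=1 → posterior Inverse-Gamma(13/4, 13/4)
obs 2: x=2 → posterior Inverse-Gamma(15/4, 31/4)
obs 3: x=-4 → posterior Inverse-Gamma(17/4, 49/4)
obs 4: x=-1/4 → posterior Inverse-Gamma(19/4, 401/32)
obs 5: x=-1 → posterior Inverse-Gamma(21/4, 401/32)
obs 6: x=3/4 → posterior Inverse-Gamma(23/4, 225/16)
obs 7: x=-1 → posterior Inverse-Gamma(25/4, 225/16)
obs 8: x=6 → posterior Inverse-Gamma(27/4, 617/16)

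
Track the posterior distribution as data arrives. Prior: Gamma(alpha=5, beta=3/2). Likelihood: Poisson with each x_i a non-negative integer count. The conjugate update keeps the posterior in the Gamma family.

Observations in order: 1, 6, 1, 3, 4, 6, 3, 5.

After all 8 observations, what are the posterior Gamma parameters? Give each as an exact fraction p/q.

obs 1: x=1 → posterior Gamma(6, 5/2)
obs 2: x=6 → posterior Gamma(12, 7/2)
obs 3: x=1 → posterior Gamma(13, 9/2)
obs 4: x=3 → posterior Gamma(16, 11/2)
obs 5: x=4 → posterior Gamma(20, 13/2)
obs 6: x=6 → posterior Gamma(26, 15/2)
obs 7: x=3 → posterior Gamma(29, 17/2)
obs 8: x=5 → posterior Gamma(34, 19/2)

alpha=34, beta=19/2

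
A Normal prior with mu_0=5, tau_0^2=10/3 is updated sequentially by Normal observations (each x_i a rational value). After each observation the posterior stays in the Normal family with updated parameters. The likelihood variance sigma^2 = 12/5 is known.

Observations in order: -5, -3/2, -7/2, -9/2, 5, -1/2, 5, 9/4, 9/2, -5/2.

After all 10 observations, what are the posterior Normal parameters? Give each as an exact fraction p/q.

obs 1: x=-5 → posterior Normal(-35/43, 60/43)
obs 2: x=-3/2 → posterior Normal(-145/136, 15/17)
obs 3: x=-7/2 → posterior Normal(-160/93, 20/31)
obs 4: x=-9/2 → posterior Normal(-545/236, 30/59)
obs 5: x=5 → posterior Normal(-295/286, 60/143)
obs 6: x=-1/2 → posterior Normal(-20/21, 5/14)
obs 7: x=5 → posterior Normal(-35/193, 60/193)
obs 8: x=9/4 → posterior Normal(85/872, 30/109)
obs 9: x=9/2 → posterior Normal(535/972, 20/81)
obs 10: x=-5/2 → posterior Normal(285/1072, 15/67)

mu_0=285/1072, tau_0^2=15/67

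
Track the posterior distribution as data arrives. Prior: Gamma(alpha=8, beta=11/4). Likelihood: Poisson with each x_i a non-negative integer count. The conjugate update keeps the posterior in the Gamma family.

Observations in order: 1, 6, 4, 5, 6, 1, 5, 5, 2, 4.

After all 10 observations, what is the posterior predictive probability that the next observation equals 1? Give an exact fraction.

obs 1: x=1 → posterior Gamma(9, 15/4)
obs 2: x=6 → posterior Gamma(15, 19/4)
obs 3: x=4 → posterior Gamma(19, 23/4)
obs 4: x=5 → posterior Gamma(24, 27/4)
obs 5: x=6 → posterior Gamma(30, 31/4)
obs 6: x=1 → posterior Gamma(31, 35/4)
obs 7: x=5 → posterior Gamma(36, 39/4)
obs 8: x=5 → posterior Gamma(41, 43/4)
obs 9: x=2 → posterior Gamma(43, 47/4)
obs 10: x=4 → posterior Gamma(47, 51/4)

33880992650150958432862582293136661115834470344285246636661359559526333939186011988/344674453546901426656048228716539257071484405547611373776817345060408115386962890625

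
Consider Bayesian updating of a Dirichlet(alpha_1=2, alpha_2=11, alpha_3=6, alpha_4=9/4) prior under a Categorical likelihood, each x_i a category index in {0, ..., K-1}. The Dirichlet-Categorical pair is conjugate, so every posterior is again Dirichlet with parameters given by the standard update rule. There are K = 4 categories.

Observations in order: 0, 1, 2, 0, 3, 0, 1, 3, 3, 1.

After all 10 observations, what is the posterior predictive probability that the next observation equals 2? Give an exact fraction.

obs 1: x=0 → posterior Dirichlet(3, 11, 6, 9/4)
obs 2: x=1 → posterior Dirichlet(3, 12, 6, 9/4)
obs 3: x=2 → posterior Dirichlet(3, 12, 7, 9/4)
obs 4: x=0 → posterior Dirichlet(4, 12, 7, 9/4)
obs 5: x=3 → posterior Dirichlet(4, 12, 7, 13/4)
obs 6: x=0 → posterior Dirichlet(5, 12, 7, 13/4)
obs 7: x=1 → posterior Dirichlet(5, 13, 7, 13/4)
obs 8: x=3 → posterior Dirichlet(5, 13, 7, 17/4)
obs 9: x=3 → posterior Dirichlet(5, 13, 7, 21/4)
obs 10: x=1 → posterior Dirichlet(5, 14, 7, 21/4)

28/125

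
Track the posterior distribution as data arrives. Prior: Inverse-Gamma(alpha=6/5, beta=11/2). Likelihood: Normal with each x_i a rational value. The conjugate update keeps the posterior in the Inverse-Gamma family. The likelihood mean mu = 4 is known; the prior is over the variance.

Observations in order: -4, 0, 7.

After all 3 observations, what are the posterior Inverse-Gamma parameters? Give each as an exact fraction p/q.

obs 1: x=-4 → posterior Inverse-Gamma(17/10, 75/2)
obs 2: x=0 → posterior Inverse-Gamma(11/5, 91/2)
obs 3: x=7 → posterior Inverse-Gamma(27/10, 50)

alpha=27/10, beta=50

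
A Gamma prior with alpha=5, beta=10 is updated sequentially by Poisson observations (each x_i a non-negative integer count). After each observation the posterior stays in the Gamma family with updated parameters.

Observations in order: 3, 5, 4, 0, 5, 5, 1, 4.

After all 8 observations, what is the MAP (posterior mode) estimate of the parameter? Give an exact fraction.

31/18

obs 1: x=3 → posterior Gamma(8, 11)
obs 2: x=5 → posterior Gamma(13, 12)
obs 3: x=4 → posterior Gamma(17, 13)
obs 4: x=0 → posterior Gamma(17, 14)
obs 5: x=5 → posterior Gamma(22, 15)
obs 6: x=5 → posterior Gamma(27, 16)
obs 7: x=1 → posterior Gamma(28, 17)
obs 8: x=4 → posterior Gamma(32, 18)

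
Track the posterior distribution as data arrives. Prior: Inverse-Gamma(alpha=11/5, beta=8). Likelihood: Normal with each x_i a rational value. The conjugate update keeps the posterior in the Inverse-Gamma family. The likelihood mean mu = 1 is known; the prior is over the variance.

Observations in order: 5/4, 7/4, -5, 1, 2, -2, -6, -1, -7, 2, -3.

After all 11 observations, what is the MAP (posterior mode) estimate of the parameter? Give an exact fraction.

obs 1: x=5/4 → posterior Inverse-Gamma(27/10, 257/32)
obs 2: x=7/4 → posterior Inverse-Gamma(16/5, 133/16)
obs 3: x=-5 → posterior Inverse-Gamma(37/10, 421/16)
obs 4: x=1 → posterior Inverse-Gamma(21/5, 421/16)
obs 5: x=2 → posterior Inverse-Gamma(47/10, 429/16)
obs 6: x=-2 → posterior Inverse-Gamma(26/5, 501/16)
obs 7: x=-6 → posterior Inverse-Gamma(57/10, 893/16)
obs 8: x=-1 → posterior Inverse-Gamma(31/5, 925/16)
obs 9: x=-7 → posterior Inverse-Gamma(67/10, 1437/16)
obs 10: x=2 → posterior Inverse-Gamma(36/5, 1445/16)
obs 11: x=-3 → posterior Inverse-Gamma(77/10, 1573/16)

7865/696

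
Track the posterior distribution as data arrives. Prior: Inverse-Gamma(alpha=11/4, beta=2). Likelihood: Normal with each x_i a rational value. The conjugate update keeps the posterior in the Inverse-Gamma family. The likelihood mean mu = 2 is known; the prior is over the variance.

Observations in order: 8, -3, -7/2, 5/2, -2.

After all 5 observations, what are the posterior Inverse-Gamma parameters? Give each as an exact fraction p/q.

obs 1: x=8 → posterior Inverse-Gamma(13/4, 20)
obs 2: x=-3 → posterior Inverse-Gamma(15/4, 65/2)
obs 3: x=-7/2 → posterior Inverse-Gamma(17/4, 381/8)
obs 4: x=5/2 → posterior Inverse-Gamma(19/4, 191/4)
obs 5: x=-2 → posterior Inverse-Gamma(21/4, 223/4)

alpha=21/4, beta=223/4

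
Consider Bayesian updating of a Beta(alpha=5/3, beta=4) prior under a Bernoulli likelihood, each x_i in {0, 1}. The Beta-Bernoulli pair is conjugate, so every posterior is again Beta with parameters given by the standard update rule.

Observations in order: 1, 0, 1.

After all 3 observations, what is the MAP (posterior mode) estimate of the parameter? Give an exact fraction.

2/5

obs 1: x=1 → posterior Beta(8/3, 4)
obs 2: x=0 → posterior Beta(8/3, 5)
obs 3: x=1 → posterior Beta(11/3, 5)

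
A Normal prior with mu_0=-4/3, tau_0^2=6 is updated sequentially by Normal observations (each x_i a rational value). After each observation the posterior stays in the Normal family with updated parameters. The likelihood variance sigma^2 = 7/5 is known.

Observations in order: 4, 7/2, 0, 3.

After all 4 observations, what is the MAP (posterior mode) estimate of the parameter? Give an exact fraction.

obs 1: x=4 → posterior Normal(332/111, 42/37)
obs 2: x=7/2 → posterior Normal(647/201, 42/67)
obs 3: x=0 → posterior Normal(647/291, 42/97)
obs 4: x=3 → posterior Normal(917/381, 42/127)

917/381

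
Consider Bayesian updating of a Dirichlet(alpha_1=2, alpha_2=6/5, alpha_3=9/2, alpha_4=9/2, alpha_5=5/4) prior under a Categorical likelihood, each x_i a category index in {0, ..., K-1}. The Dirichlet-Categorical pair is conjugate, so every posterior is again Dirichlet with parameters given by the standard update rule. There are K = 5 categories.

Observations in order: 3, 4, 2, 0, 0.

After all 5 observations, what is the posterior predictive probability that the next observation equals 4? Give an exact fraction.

5/41

obs 1: x=3 → posterior Dirichlet(2, 6/5, 9/2, 11/2, 5/4)
obs 2: x=4 → posterior Dirichlet(2, 6/5, 9/2, 11/2, 9/4)
obs 3: x=2 → posterior Dirichlet(2, 6/5, 11/2, 11/2, 9/4)
obs 4: x=0 → posterior Dirichlet(3, 6/5, 11/2, 11/2, 9/4)
obs 5: x=0 → posterior Dirichlet(4, 6/5, 11/2, 11/2, 9/4)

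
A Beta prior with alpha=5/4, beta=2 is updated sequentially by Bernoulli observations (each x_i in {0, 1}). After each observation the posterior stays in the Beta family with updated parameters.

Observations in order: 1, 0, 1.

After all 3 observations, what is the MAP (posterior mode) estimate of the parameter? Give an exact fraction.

obs 1: x=1 → posterior Beta(9/4, 2)
obs 2: x=0 → posterior Beta(9/4, 3)
obs 3: x=1 → posterior Beta(13/4, 3)

9/17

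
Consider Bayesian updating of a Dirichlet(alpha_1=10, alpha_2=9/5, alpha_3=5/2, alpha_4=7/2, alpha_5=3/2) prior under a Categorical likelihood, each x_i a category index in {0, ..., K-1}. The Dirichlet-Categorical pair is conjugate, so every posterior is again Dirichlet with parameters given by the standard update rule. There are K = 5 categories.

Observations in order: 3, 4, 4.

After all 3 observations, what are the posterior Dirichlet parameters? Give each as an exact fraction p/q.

obs 1: x=3 → posterior Dirichlet(10, 9/5, 5/2, 9/2, 3/2)
obs 2: x=4 → posterior Dirichlet(10, 9/5, 5/2, 9/2, 5/2)
obs 3: x=4 → posterior Dirichlet(10, 9/5, 5/2, 9/2, 7/2)

alpha_1=10, alpha_2=9/5, alpha_3=5/2, alpha_4=9/2, alpha_5=7/2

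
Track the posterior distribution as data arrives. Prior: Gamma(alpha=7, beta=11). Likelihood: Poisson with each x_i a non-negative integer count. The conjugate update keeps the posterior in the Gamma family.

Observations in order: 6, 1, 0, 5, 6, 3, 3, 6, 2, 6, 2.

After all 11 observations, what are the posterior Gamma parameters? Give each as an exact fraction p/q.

alpha=47, beta=22

obs 1: x=6 → posterior Gamma(13, 12)
obs 2: x=1 → posterior Gamma(14, 13)
obs 3: x=0 → posterior Gamma(14, 14)
obs 4: x=5 → posterior Gamma(19, 15)
obs 5: x=6 → posterior Gamma(25, 16)
obs 6: x=3 → posterior Gamma(28, 17)
obs 7: x=3 → posterior Gamma(31, 18)
obs 8: x=6 → posterior Gamma(37, 19)
obs 9: x=2 → posterior Gamma(39, 20)
obs 10: x=6 → posterior Gamma(45, 21)
obs 11: x=2 → posterior Gamma(47, 22)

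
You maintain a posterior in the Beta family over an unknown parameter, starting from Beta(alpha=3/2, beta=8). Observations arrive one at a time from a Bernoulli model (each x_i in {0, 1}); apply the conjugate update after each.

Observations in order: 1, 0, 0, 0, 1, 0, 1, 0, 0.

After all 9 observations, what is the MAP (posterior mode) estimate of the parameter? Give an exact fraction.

7/33

obs 1: x=1 → posterior Beta(5/2, 8)
obs 2: x=0 → posterior Beta(5/2, 9)
obs 3: x=0 → posterior Beta(5/2, 10)
obs 4: x=0 → posterior Beta(5/2, 11)
obs 5: x=1 → posterior Beta(7/2, 11)
obs 6: x=0 → posterior Beta(7/2, 12)
obs 7: x=1 → posterior Beta(9/2, 12)
obs 8: x=0 → posterior Beta(9/2, 13)
obs 9: x=0 → posterior Beta(9/2, 14)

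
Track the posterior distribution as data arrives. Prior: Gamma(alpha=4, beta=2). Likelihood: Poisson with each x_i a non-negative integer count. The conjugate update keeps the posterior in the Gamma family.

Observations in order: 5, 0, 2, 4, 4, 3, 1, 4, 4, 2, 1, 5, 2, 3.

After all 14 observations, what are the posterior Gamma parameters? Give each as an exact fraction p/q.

obs 1: x=5 → posterior Gamma(9, 3)
obs 2: x=0 → posterior Gamma(9, 4)
obs 3: x=2 → posterior Gamma(11, 5)
obs 4: x=4 → posterior Gamma(15, 6)
obs 5: x=4 → posterior Gamma(19, 7)
obs 6: x=3 → posterior Gamma(22, 8)
obs 7: x=1 → posterior Gamma(23, 9)
obs 8: x=4 → posterior Gamma(27, 10)
obs 9: x=4 → posterior Gamma(31, 11)
obs 10: x=2 → posterior Gamma(33, 12)
obs 11: x=1 → posterior Gamma(34, 13)
obs 12: x=5 → posterior Gamma(39, 14)
obs 13: x=2 → posterior Gamma(41, 15)
obs 14: x=3 → posterior Gamma(44, 16)

alpha=44, beta=16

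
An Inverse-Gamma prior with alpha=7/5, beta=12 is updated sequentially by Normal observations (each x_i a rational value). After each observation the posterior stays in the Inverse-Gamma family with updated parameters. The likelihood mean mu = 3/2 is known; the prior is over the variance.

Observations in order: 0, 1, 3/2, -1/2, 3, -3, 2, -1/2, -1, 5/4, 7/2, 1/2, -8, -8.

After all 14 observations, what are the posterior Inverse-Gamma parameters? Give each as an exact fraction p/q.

obs 1: x=0 → posterior Inverse-Gamma(19/10, 105/8)
obs 2: x=1 → posterior Inverse-Gamma(12/5, 53/4)
obs 3: x=3/2 → posterior Inverse-Gamma(29/10, 53/4)
obs 4: x=-1/2 → posterior Inverse-Gamma(17/5, 61/4)
obs 5: x=3 → posterior Inverse-Gamma(39/10, 131/8)
obs 6: x=-3 → posterior Inverse-Gamma(22/5, 53/2)
obs 7: x=2 → posterior Inverse-Gamma(49/10, 213/8)
obs 8: x=-1/2 → posterior Inverse-Gamma(27/5, 229/8)
obs 9: x=-1 → posterior Inverse-Gamma(59/10, 127/4)
obs 10: x=5/4 → posterior Inverse-Gamma(32/5, 1017/32)
obs 11: x=7/2 → posterior Inverse-Gamma(69/10, 1081/32)
obs 12: x=1/2 → posterior Inverse-Gamma(37/5, 1097/32)
obs 13: x=-8 → posterior Inverse-Gamma(79/10, 2541/32)
obs 14: x=-8 → posterior Inverse-Gamma(42/5, 3985/32)

alpha=42/5, beta=3985/32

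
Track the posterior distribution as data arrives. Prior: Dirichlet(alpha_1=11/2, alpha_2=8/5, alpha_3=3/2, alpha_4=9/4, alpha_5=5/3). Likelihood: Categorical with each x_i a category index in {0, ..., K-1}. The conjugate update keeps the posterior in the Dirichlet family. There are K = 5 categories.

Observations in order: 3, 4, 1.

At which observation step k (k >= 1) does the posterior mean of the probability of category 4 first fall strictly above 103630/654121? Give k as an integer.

k = 2

obs 1: x=3 → posterior Dirichlet(11/2, 8/5, 3/2, 13/4, 5/3)
obs 2: x=4 → posterior Dirichlet(11/2, 8/5, 3/2, 13/4, 8/3)
obs 3: x=1 → posterior Dirichlet(11/2, 13/5, 3/2, 13/4, 8/3)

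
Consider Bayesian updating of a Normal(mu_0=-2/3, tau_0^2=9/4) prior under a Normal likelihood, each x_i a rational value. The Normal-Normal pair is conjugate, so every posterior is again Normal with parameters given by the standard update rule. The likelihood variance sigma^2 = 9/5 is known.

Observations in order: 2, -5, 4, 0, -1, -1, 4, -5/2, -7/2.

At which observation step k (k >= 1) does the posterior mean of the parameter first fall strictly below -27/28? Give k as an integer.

obs 1: x=2 → posterior Normal(22/27, 1)
obs 2: x=-5 → posterior Normal(-53/42, 9/14)
obs 3: x=4 → posterior Normal(7/57, 9/19)
obs 4: x=0 → posterior Normal(7/72, 3/8)
obs 5: x=-1 → posterior Normal(-8/87, 9/29)
obs 6: x=-1 → posterior Normal(-23/102, 9/34)
obs 7: x=4 → posterior Normal(37/117, 3/13)
obs 8: x=-5/2 → posterior Normal(-1/264, 9/44)
obs 9: x=-7/2 → posterior Normal(-53/147, 9/49)

k = 2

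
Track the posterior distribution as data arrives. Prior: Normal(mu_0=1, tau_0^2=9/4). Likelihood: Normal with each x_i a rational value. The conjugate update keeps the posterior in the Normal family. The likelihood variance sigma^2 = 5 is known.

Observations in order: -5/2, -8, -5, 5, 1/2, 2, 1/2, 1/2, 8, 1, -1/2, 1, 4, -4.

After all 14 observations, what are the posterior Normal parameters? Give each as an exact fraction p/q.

mu_0=85/292, tau_0^2=45/146

obs 1: x=-5/2 → posterior Normal(-5/58, 45/29)
obs 2: x=-8 → posterior Normal(-149/76, 45/38)
obs 3: x=-5 → posterior Normal(-239/94, 45/47)
obs 4: x=5 → posterior Normal(-149/112, 45/56)
obs 5: x=1/2 → posterior Normal(-14/13, 9/13)
obs 6: x=2 → posterior Normal(-26/37, 45/74)
obs 7: x=1/2 → posterior Normal(-95/166, 45/83)
obs 8: x=1/2 → posterior Normal(-43/92, 45/92)
obs 9: x=8 → posterior Normal(29/101, 45/101)
obs 10: x=1 → posterior Normal(19/55, 9/22)
obs 11: x=-1/2 → posterior Normal(67/238, 45/119)
obs 12: x=1 → posterior Normal(85/256, 45/128)
obs 13: x=4 → posterior Normal(157/274, 45/137)
obs 14: x=-4 → posterior Normal(85/292, 45/146)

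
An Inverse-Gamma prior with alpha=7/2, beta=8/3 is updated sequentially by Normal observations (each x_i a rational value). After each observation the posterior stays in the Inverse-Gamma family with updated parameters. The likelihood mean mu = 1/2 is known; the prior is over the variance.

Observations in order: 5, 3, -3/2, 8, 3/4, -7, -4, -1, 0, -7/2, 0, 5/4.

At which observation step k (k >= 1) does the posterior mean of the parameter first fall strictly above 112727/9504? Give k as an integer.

k = 6

obs 1: x=5 → posterior Inverse-Gamma(4, 307/24)
obs 2: x=3 → posterior Inverse-Gamma(9/2, 191/12)
obs 3: x=-3/2 → posterior Inverse-Gamma(5, 215/12)
obs 4: x=8 → posterior Inverse-Gamma(11/2, 1105/24)
obs 5: x=3/4 → posterior Inverse-Gamma(6, 4423/96)
obs 6: x=-7 → posterior Inverse-Gamma(13/2, 7123/96)
obs 7: x=-4 → posterior Inverse-Gamma(7, 8095/96)
obs 8: x=-1 → posterior Inverse-Gamma(15/2, 8203/96)
obs 9: x=0 → posterior Inverse-Gamma(8, 8215/96)
obs 10: x=-7/2 → posterior Inverse-Gamma(17/2, 8983/96)
obs 11: x=0 → posterior Inverse-Gamma(9, 8995/96)
obs 12: x=5/4 → posterior Inverse-Gamma(19/2, 4511/48)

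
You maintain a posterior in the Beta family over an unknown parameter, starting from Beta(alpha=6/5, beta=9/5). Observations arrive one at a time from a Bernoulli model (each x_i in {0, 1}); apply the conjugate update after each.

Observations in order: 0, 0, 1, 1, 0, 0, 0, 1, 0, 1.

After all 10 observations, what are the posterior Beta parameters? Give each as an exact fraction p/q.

obs 1: x=0 → posterior Beta(6/5, 14/5)
obs 2: x=0 → posterior Beta(6/5, 19/5)
obs 3: x=1 → posterior Beta(11/5, 19/5)
obs 4: x=1 → posterior Beta(16/5, 19/5)
obs 5: x=0 → posterior Beta(16/5, 24/5)
obs 6: x=0 → posterior Beta(16/5, 29/5)
obs 7: x=0 → posterior Beta(16/5, 34/5)
obs 8: x=1 → posterior Beta(21/5, 34/5)
obs 9: x=0 → posterior Beta(21/5, 39/5)
obs 10: x=1 → posterior Beta(26/5, 39/5)

alpha=26/5, beta=39/5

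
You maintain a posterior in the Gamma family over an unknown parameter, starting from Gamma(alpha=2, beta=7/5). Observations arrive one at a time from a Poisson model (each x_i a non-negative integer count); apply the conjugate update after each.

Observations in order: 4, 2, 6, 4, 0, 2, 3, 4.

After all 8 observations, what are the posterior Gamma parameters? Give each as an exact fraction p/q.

alpha=27, beta=47/5

obs 1: x=4 → posterior Gamma(6, 12/5)
obs 2: x=2 → posterior Gamma(8, 17/5)
obs 3: x=6 → posterior Gamma(14, 22/5)
obs 4: x=4 → posterior Gamma(18, 27/5)
obs 5: x=0 → posterior Gamma(18, 32/5)
obs 6: x=2 → posterior Gamma(20, 37/5)
obs 7: x=3 → posterior Gamma(23, 42/5)
obs 8: x=4 → posterior Gamma(27, 47/5)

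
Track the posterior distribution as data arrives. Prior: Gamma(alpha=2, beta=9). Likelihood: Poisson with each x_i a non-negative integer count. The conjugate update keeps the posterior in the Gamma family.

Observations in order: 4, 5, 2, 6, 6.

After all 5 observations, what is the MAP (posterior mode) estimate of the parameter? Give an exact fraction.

12/7

obs 1: x=4 → posterior Gamma(6, 10)
obs 2: x=5 → posterior Gamma(11, 11)
obs 3: x=2 → posterior Gamma(13, 12)
obs 4: x=6 → posterior Gamma(19, 13)
obs 5: x=6 → posterior Gamma(25, 14)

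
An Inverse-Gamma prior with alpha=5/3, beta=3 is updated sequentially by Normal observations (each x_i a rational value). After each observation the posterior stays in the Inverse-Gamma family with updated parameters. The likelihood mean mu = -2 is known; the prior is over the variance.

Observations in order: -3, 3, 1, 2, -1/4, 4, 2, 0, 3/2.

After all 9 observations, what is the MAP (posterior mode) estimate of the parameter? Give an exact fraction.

6159/688

obs 1: x=-3 → posterior Inverse-Gamma(13/6, 7/2)
obs 2: x=3 → posterior Inverse-Gamma(8/3, 16)
obs 3: x=1 → posterior Inverse-Gamma(19/6, 41/2)
obs 4: x=2 → posterior Inverse-Gamma(11/3, 57/2)
obs 5: x=-1/4 → posterior Inverse-Gamma(25/6, 961/32)
obs 6: x=4 → posterior Inverse-Gamma(14/3, 1537/32)
obs 7: x=2 → posterior Inverse-Gamma(31/6, 1793/32)
obs 8: x=0 → posterior Inverse-Gamma(17/3, 1857/32)
obs 9: x=3/2 → posterior Inverse-Gamma(37/6, 2053/32)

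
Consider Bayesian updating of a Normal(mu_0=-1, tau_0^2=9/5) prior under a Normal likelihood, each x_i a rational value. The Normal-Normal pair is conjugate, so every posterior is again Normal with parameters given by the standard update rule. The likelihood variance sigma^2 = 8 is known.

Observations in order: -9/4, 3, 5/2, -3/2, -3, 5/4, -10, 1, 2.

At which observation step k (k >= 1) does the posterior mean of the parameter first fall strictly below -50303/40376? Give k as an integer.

obs 1: x=-9/4 → posterior Normal(-241/196, 72/49)
obs 2: x=3 → posterior Normal(-133/232, 36/29)
obs 3: x=5/2 → posterior Normal(-43/268, 72/67)
obs 4: x=-3/2 → posterior Normal(-97/304, 18/19)
obs 5: x=-3 → posterior Normal(-41/68, 72/85)
obs 6: x=5/4 → posterior Normal(-20/47, 36/47)
obs 7: x=-10 → posterior Normal(-130/103, 72/103)
obs 8: x=1 → posterior Normal(-121/112, 9/14)
obs 9: x=2 → posterior Normal(-103/121, 72/121)

k = 7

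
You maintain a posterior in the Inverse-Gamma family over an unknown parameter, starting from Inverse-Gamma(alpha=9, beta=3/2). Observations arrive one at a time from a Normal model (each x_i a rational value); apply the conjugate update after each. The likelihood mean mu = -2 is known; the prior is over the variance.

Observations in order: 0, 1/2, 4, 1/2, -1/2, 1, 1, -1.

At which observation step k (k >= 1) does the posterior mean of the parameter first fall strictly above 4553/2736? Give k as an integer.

k = 3

obs 1: x=0 → posterior Inverse-Gamma(19/2, 7/2)
obs 2: x=1/2 → posterior Inverse-Gamma(10, 53/8)
obs 3: x=4 → posterior Inverse-Gamma(21/2, 197/8)
obs 4: x=1/2 → posterior Inverse-Gamma(11, 111/4)
obs 5: x=-1/2 → posterior Inverse-Gamma(23/2, 231/8)
obs 6: x=1 → posterior Inverse-Gamma(12, 267/8)
obs 7: x=1 → posterior Inverse-Gamma(25/2, 303/8)
obs 8: x=-1 → posterior Inverse-Gamma(13, 307/8)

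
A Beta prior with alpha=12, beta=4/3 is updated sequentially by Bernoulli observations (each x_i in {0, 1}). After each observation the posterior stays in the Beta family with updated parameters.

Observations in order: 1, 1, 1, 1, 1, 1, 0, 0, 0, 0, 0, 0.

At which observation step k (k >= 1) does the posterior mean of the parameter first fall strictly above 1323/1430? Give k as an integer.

k = 5

obs 1: x=1 → posterior Beta(13, 4/3)
obs 2: x=1 → posterior Beta(14, 4/3)
obs 3: x=1 → posterior Beta(15, 4/3)
obs 4: x=1 → posterior Beta(16, 4/3)
obs 5: x=1 → posterior Beta(17, 4/3)
obs 6: x=1 → posterior Beta(18, 4/3)
obs 7: x=0 → posterior Beta(18, 7/3)
obs 8: x=0 → posterior Beta(18, 10/3)
obs 9: x=0 → posterior Beta(18, 13/3)
obs 10: x=0 → posterior Beta(18, 16/3)
obs 11: x=0 → posterior Beta(18, 19/3)
obs 12: x=0 → posterior Beta(18, 22/3)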